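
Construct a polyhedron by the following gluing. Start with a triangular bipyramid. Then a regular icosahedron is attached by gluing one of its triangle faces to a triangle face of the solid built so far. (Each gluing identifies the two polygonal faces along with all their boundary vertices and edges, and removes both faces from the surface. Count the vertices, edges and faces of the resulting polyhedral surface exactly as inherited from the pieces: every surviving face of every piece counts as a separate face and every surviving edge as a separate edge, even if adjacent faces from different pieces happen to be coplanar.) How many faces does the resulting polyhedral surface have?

A triangular bipyramid: V=5, E=9, F=6.
Attach a regular icosahedron (V=12, E=30, F=20) along a 3-gon: merge 3 vertices and 3 edges, delete both glued faces → V=14, E=36, F=24.
Check: V − E + F = 14 − 36 + 24 = 2.

24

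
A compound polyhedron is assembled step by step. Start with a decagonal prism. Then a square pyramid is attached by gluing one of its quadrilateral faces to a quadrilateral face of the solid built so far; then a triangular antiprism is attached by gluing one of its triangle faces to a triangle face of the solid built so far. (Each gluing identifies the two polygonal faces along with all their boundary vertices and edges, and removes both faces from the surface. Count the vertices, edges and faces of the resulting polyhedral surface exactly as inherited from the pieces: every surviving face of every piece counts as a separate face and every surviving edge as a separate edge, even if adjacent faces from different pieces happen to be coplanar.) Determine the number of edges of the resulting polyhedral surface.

A decagonal prism: V=20, E=30, F=12.
Attach a square pyramid (V=5, E=8, F=5) along a 4-gon: merge 4 vertices and 4 edges, delete both glued faces → V=21, E=34, F=15.
Attach a triangular antiprism (V=6, E=12, F=8) along a 3-gon: merge 3 vertices and 3 edges, delete both glued faces → V=24, E=43, F=21.
Check: V − E + F = 24 − 43 + 21 = 2.

43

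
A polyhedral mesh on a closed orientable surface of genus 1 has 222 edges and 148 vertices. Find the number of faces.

For a closed orientable surface of genus 1, χ = 2 − 2·1 = 0.
F = 0 − V + E = 0 − 148 + 222 = 74.

74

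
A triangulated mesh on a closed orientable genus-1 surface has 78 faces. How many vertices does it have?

39

χ = 2 − 2·1 = 0, and every face is a triangle so 3F = 2E.
E = 3·78/2 = 117. Then V = 0 + E − F = 0 + 117 − 78 = 39.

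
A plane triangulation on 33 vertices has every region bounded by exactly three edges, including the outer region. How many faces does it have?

In a plane triangulation 3F = 2E and V − E + F = 2, so F = 2V − 4 = 2·33 − 4 = 62.

62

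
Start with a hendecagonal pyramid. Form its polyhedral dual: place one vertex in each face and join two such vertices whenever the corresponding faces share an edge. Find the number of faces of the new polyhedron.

12

The base solid has V = 12, E = 22, F = 12.
The dual swaps V and F and preserves E: V′ = F = 12, E′ = E = 22, F′ = V = 12.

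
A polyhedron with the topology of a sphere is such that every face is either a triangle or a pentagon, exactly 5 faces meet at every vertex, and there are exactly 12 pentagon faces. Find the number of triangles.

Let x be the number of triangles; then F = 12 + x.
Edge–face incidences: 2E = 5·12 + 3·x = 60 + 3x.
Every vertex has degree 5, so 5V = 2E.
Euler: V − E + F = 2 ⇒ (2E)/5 − E + (12 + x) = 2.
Multiply by 10: 2·(2E) − 5·(2E) + 10·(12 + x) = 20, i.e. 120 + 10x − 3·(60 + 3x) = 20.
Collecting terms: x − 60 = 20, so x = 80.
Then 2E = 60 + 3·80 = 300, so E = 150, V = 2E/5 = 60, F = 12 + 80 = 92.

80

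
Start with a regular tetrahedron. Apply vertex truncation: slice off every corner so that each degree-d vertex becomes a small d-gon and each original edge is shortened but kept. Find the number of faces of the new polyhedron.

8

The base solid has V = 4, E = 6, F = 4.
Truncation replaces each original edge-end by a new vertex, so V′ = 2E = 12.
Each original edge survives, and each old vertex of degree d contributes d new edges; summing degrees gives Σd = 2E, so E′ = E + 2E = 3E = 18.
Each original face survives and each original vertex becomes one new face: F′ = F + V = 8.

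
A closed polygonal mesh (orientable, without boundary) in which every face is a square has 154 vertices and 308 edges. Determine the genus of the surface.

Every face is a square and each edge borders two faces, so 4F = 2·308, giving F = 154.
χ = V − E + F = 154 − 308 + 154 = 0.
For a closed orientable surface χ = 2 − 2g, so g = (2 − (0))/2 = 1.

1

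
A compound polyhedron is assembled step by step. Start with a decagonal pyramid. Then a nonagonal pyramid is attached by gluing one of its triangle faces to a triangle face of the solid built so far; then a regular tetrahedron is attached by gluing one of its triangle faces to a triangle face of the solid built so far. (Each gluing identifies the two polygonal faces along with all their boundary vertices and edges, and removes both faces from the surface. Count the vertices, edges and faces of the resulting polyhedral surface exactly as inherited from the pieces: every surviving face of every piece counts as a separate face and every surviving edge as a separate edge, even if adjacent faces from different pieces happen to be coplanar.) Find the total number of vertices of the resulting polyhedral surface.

19

A decagonal pyramid: V=11, E=20, F=11.
Attach a nonagonal pyramid (V=10, E=18, F=10) along a 3-gon: merge 3 vertices and 3 edges, delete both glued faces → V=18, E=35, F=19.
Attach a regular tetrahedron (V=4, E=6, F=4) along a 3-gon: merge 3 vertices and 3 edges, delete both glued faces → V=19, E=38, F=21.
Check: V − E + F = 19 − 38 + 21 = 2.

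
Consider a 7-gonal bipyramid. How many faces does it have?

14

A bipyramid over an n-gon has 2n triangular faces and n + 2 vertices: V = 7 + 2 = 9, E = 3·7 = 21, F = 2·7 = 14.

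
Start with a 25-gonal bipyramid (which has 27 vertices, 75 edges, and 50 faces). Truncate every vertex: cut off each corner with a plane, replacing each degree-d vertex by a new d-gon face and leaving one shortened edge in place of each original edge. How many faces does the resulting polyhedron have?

Truncation replaces each original edge-end by a new vertex, so V′ = 2E = 150.
Each original edge survives, and each old vertex of degree d contributes d new edges; summing degrees gives Σd = 2E, so E′ = E + 2E = 3E = 225.
Each original face survives and each original vertex becomes one new face: F′ = F + V = 77.

77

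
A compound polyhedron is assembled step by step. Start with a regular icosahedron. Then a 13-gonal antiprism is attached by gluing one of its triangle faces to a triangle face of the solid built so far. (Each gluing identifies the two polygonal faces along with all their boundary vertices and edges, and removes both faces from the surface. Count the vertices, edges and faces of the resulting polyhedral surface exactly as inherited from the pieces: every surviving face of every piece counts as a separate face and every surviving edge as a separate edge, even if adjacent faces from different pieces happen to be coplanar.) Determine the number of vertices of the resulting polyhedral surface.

35

A regular icosahedron: V=12, E=30, F=20.
Attach a 13-gonal antiprism (V=26, E=52, F=28) along a 3-gon: merge 3 vertices and 3 edges, delete both glued faces → V=35, E=79, F=46.
Check: V − E + F = 35 − 79 + 46 = 2.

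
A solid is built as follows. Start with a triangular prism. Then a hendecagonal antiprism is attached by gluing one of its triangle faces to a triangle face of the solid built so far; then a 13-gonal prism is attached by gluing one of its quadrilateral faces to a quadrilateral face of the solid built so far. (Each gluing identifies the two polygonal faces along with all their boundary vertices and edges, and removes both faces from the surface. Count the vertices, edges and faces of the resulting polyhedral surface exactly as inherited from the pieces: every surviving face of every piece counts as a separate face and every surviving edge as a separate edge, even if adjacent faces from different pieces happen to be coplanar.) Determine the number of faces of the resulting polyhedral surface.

A triangular prism: V=6, E=9, F=5.
Attach a hendecagonal antiprism (V=22, E=44, F=24) along a 3-gon: merge 3 vertices and 3 edges, delete both glued faces → V=25, E=50, F=27.
Attach a 13-gonal prism (V=26, E=39, F=15) along a 4-gon: merge 4 vertices and 4 edges, delete both glued faces → V=47, E=85, F=40.
Check: V − E + F = 47 − 85 + 40 = 2.

40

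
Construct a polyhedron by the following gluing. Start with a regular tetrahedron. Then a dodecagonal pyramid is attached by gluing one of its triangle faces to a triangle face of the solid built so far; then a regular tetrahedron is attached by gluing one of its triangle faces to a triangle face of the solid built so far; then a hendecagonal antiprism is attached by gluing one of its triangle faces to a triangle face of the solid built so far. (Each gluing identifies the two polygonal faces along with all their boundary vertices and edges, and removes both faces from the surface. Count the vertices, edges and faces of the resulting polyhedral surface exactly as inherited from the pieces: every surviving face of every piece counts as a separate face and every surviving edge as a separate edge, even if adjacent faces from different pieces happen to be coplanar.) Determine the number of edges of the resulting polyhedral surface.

71

A regular tetrahedron: V=4, E=6, F=4.
Attach a dodecagonal pyramid (V=13, E=24, F=13) along a 3-gon: merge 3 vertices and 3 edges, delete both glued faces → V=14, E=27, F=15.
Attach a regular tetrahedron (V=4, E=6, F=4) along a 3-gon: merge 3 vertices and 3 edges, delete both glued faces → V=15, E=30, F=17.
Attach a hendecagonal antiprism (V=22, E=44, F=24) along a 3-gon: merge 3 vertices and 3 edges, delete both glued faces → V=34, E=71, F=39.
Check: V − E + F = 34 − 71 + 39 = 2.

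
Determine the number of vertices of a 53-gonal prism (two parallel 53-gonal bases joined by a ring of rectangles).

106

A prism on an n-gon has two n-gon bases and n rectangular sides: V = 2·53 = 106, E = 3·53 = 159, F = 53 + 2 = 55.
Check: V − E + F = 106 − 159 + 55 = 2.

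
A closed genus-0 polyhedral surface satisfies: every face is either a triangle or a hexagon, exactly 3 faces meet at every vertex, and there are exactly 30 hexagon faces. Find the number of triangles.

Let x be the number of triangles; then F = 30 + x.
Edge–face incidences: 2E = 6·30 + 3·x = 180 + 3x.
Every vertex has degree 3, so 3V = 2E.
Euler: V − E + F = 2 ⇒ (2E)/3 − E + (30 + x) = 2.
Multiply by 6: 2·(2E) − 3·(2E) + 6·(30 + x) = 12, i.e. 180 + 6x − (180 + 3x) = 12.
Collecting terms: 3x = 12, so x = 4.
Then 2E = 180 + 3·4 = 192, so E = 96, V = 2E/3 = 64, F = 30 + 4 = 34.

4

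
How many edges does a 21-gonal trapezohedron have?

84

The n-trapezohedron (dual of the n-antiprism) has V = 2·21 + 2 = 44, E = 4·21 = 84, F = 2·21 = 42.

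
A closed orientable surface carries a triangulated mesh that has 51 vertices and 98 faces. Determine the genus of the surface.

Every face is a triangle, so 2E = 3·98 = 294, giving E = 147.
χ = V − E + F = 51 − 147 + 98 = 2.
For a closed orientable surface χ = 2 − 2g, so g = (2 − (2))/2 = 0.

0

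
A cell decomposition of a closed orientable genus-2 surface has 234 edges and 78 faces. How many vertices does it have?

154

For a closed orientable surface of genus 2, χ = 2 − 2·2 = -2.
V = -2 + E − F = -2 + 234 − 78 = 154.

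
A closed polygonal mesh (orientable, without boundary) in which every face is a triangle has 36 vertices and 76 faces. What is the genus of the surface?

2

Every face is a triangle, so 2E = 3·76 = 228, giving E = 114.
χ = V − E + F = 36 − 114 + 76 = -2.
For a closed orientable surface χ = 2 − 2g, so g = (2 − (-2))/2 = 2.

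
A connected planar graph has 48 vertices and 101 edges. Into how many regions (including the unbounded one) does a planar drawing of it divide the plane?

55

Euler's formula for a connected plane graph: V − E + F = 2, so F = 2 − 48 + 101 = 55.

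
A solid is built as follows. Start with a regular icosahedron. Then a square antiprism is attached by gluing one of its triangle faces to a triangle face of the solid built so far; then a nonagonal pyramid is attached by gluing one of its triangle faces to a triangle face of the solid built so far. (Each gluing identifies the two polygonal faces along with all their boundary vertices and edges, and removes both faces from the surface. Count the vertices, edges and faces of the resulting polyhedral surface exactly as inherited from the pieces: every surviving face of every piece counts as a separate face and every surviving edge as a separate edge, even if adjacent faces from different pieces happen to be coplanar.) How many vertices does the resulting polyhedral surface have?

A regular icosahedron: V=12, E=30, F=20.
Attach a square antiprism (V=8, E=16, F=10) along a 3-gon: merge 3 vertices and 3 edges, delete both glued faces → V=17, E=43, F=28.
Attach a nonagonal pyramid (V=10, E=18, F=10) along a 3-gon: merge 3 vertices and 3 edges, delete both glued faces → V=24, E=58, F=36.
Check: V − E + F = 24 − 58 + 36 = 2.

24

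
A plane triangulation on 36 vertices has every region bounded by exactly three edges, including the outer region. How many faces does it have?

In a plane triangulation 3F = 2E and V − E + F = 2, so F = 2V − 4 = 2·36 − 4 = 68.

68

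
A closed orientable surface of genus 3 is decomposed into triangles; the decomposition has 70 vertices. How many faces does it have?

148

χ = 2 − 2·3 = -4, and every face is a triangle so 3F = 2E.
V − E + F = -4 with E = 3F/2 gives 70 − (3/2 − 1)·F = -4, so F = 148 and E = 222.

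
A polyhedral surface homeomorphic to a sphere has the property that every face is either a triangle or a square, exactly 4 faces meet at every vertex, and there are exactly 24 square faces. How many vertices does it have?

Let x be the number of triangles; then F = 24 + x.
Edge–face incidences: 2E = 4·24 + 3·x = 96 + 3x.
Every vertex has degree 4, so 4V = 2E.
Euler: V − E + F = 2 ⇒ (2E)/4 − E + (24 + x) = 2.
Multiply by 8: 2·(2E) − 4·(2E) + 8·(24 + x) = 16, i.e. 192 + 8x − 2·(96 + 3x) = 16.
Collecting terms: 2x = 16, so x = 8.
Then 2E = 96 + 3·8 = 120, so E = 60, V = 2E/4 = 30, F = 24 + 8 = 32.

30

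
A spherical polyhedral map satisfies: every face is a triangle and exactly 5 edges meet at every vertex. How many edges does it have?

Each face has 3 edges and each edge borders two faces, so 2E = 3F.
Each vertex has degree 5, so 5V = 2E and hence V = 3F/5.
Euler: V − E + F = 2 ⇒ (3F/5) − (3F/2) + F = 2.
Multiply by 10: (6 − 15 + 10)F = 20, i.e. 1F = 20.
So F = 20, E = 3·20/2 = 30, V = 3·20/5 = 12.

30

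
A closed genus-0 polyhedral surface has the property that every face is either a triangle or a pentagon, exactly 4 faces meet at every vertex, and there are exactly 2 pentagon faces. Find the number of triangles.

Let x be the number of triangles; then F = 2 + x.
Edge–face incidences: 2E = 5·2 + 3·x = 10 + 3x.
Every vertex has degree 4, so 4V = 2E.
Euler: V − E + F = 2 ⇒ (2E)/4 − E + (2 + x) = 2.
Multiply by 8: 2·(2E) − 4·(2E) + 8·(2 + x) = 16, i.e. 16 + 8x − 2·(10 + 3x) = 16.
Collecting terms: 2x − 4 = 16, so 2x = 20, so x = 10.
Then 2E = 10 + 3·10 = 40, so E = 20, V = 2E/4 = 10, F = 2 + 10 = 12.

10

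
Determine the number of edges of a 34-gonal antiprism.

136

An antiprism on an n-gon has two n-gon caps and 2n triangles: V = 2·34 = 68, E = 4·34 = 136, F = 2·34 + 2 = 70.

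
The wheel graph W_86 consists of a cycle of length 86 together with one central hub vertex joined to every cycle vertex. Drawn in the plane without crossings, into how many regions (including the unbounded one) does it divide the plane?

W_86 has V = 86 + 1 = 87 vertices and E = 2·86 = 172 edges.
By Euler's formula F = 2 − V + E = 2 − 87 + 172 = 87.

87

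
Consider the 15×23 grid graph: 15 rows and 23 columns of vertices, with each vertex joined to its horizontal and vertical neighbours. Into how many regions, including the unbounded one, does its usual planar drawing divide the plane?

The grid has V = 15·23 = 345 vertices and E = 15·22 + 23·14 = 652 edges.
F = 2 − V + E = 2 − 345 + 652 = 309.

309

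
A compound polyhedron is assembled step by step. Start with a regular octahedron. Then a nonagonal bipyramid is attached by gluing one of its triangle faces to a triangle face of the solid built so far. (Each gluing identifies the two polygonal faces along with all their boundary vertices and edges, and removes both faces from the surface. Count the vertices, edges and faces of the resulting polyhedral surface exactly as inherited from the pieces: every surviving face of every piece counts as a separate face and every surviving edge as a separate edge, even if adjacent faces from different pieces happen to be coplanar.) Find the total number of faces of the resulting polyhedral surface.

A regular octahedron: V=6, E=12, F=8.
Attach a nonagonal bipyramid (V=11, E=27, F=18) along a 3-gon: merge 3 vertices and 3 edges, delete both glued faces → V=14, E=36, F=24.
Check: V − E + F = 14 − 36 + 24 = 2.

24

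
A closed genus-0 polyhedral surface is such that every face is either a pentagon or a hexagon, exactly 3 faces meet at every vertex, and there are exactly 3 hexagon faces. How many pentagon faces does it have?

12

Let x be the number of pentagons; then F = 3 + x.
Edge–face incidences: 2E = 6·3 + 5·x = 18 + 5x.
Every vertex has degree 3, so 3V = 2E.
Euler: V − E + F = 2 ⇒ (2E)/3 − E + (3 + x) = 2.
Multiply by 6: 2·(2E) − 3·(2E) + 6·(3 + x) = 12, i.e. 18 + 6x − (18 + 5x) = 12.
Collecting terms: x = 12.
Then 2E = 18 + 5·12 = 78, so E = 39, V = 2E/3 = 26, F = 3 + 12 = 15.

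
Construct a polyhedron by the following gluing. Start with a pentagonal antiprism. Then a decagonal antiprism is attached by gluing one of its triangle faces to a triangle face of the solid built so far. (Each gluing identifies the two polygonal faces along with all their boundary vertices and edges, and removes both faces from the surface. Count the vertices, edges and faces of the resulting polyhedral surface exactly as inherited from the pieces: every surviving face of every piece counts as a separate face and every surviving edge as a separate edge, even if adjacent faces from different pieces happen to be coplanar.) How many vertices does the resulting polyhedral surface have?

27

A pentagonal antiprism: V=10, E=20, F=12.
Attach a decagonal antiprism (V=20, E=40, F=22) along a 3-gon: merge 3 vertices and 3 edges, delete both glued faces → V=27, E=57, F=32.
Check: V − E + F = 27 − 57 + 32 = 2.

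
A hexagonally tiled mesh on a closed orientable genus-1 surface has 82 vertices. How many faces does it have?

41

χ = 2 − 2·1 = 0, and every face is a hexagon so 6F = 2E.
V − E + F = 0 with E = 6F/2 gives 82 − (6/2 − 1)·F = 0, so F = 41 and E = 123.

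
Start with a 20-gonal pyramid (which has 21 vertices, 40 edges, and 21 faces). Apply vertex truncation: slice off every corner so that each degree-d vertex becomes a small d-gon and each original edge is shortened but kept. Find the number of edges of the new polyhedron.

120

Truncation replaces each original edge-end by a new vertex, so V′ = 2E = 80.
Each original edge survives, and each old vertex of degree d contributes d new edges; summing degrees gives Σd = 2E, so E′ = E + 2E = 3E = 120.
Each original face survives and each original vertex becomes one new face: F′ = F + V = 42.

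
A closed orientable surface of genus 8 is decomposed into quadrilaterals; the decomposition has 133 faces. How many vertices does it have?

119

χ = 2 − 2·8 = -14, and every face is a square so 4F = 2E.
E = 4·133/2 = 266. Then V = -14 + E − F = -14 + 266 − 133 = 119.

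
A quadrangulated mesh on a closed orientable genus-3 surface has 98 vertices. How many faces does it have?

102

χ = 2 − 2·3 = -4, and every face is a square so 4F = 2E.
V − E + F = -4 with E = 4F/2 gives 98 − (4/2 − 1)·F = -4, so F = 102 and E = 204.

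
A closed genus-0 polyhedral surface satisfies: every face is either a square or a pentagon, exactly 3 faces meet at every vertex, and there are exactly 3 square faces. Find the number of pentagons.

Let x be the number of pentagons; then F = 3 + x.
Edge–face incidences: 2E = 4·3 + 5·x = 12 + 5x.
Every vertex has degree 3, so 3V = 2E.
Euler: V − E + F = 2 ⇒ (2E)/3 − E + (3 + x) = 2.
Multiply by 6: 2·(2E) − 3·(2E) + 6·(3 + x) = 12, i.e. 18 + 6x − (12 + 5x) = 12.
Collecting terms: x + 6 = 12, so x = 6.
Then 2E = 12 + 5·6 = 42, so E = 21, V = 2E/3 = 14, F = 3 + 6 = 9.

6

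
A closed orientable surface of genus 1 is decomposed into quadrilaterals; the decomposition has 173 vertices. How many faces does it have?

173

χ = 2 − 2·1 = 0, and every face is a square so 4F = 2E.
V − E + F = 0 with E = 4F/2 gives 173 − (4/2 − 1)·F = 0, so F = 173 and E = 346.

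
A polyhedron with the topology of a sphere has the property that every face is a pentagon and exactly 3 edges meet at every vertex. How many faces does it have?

Each face has 5 edges and each edge borders two faces, so 2E = 5F.
Each vertex has degree 3, so 3V = 2E and hence V = 5F/3.
Euler: V − E + F = 2 ⇒ (5F/3) − (5F/2) + F = 2.
Multiply by 6: (10 − 15 + 6)F = 12, i.e. 1F = 12.
So F = 12, E = 5·12/2 = 30, V = 5·12/3 = 20.

12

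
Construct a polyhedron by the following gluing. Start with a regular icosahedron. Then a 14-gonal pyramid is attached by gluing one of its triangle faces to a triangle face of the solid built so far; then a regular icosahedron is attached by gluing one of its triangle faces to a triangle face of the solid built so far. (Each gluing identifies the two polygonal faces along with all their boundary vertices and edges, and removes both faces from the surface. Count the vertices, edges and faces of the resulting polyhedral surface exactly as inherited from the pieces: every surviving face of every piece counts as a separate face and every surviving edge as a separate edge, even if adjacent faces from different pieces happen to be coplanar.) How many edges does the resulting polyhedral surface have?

A regular icosahedron: V=12, E=30, F=20.
Attach a 14-gonal pyramid (V=15, E=28, F=15) along a 3-gon: merge 3 vertices and 3 edges, delete both glued faces → V=24, E=55, F=33.
Attach a regular icosahedron (V=12, E=30, F=20) along a 3-gon: merge 3 vertices and 3 edges, delete both glued faces → V=33, E=82, F=51.
Check: V − E + F = 33 − 82 + 51 = 2.

82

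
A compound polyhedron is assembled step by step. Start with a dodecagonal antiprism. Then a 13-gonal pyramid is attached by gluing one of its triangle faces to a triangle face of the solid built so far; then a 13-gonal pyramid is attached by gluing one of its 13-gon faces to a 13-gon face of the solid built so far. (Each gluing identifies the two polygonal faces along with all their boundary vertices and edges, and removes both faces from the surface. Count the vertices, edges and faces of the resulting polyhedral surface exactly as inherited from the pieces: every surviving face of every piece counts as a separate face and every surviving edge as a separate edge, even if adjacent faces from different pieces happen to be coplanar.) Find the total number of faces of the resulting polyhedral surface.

50

A dodecagonal antiprism: V=24, E=48, F=26.
Attach a 13-gonal pyramid (V=14, E=26, F=14) along a 3-gon: merge 3 vertices and 3 edges, delete both glued faces → V=35, E=71, F=38.
Attach a 13-gonal pyramid (V=14, E=26, F=14) along a 13-gon: merge 13 vertices and 13 edges, delete both glued faces → V=36, E=84, F=50.
Check: V − E + F = 36 − 84 + 50 = 2.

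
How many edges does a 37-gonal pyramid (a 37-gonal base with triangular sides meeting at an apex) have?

74

A pyramid on an n-gon base has one n-gon and n triangles: V = 37 + 1 = 38, E = 2·37 = 74, F = 37 + 1 = 38.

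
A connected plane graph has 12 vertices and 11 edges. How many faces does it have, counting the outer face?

1

Euler's formula for a connected plane graph: V − E + F = 2, so F = 2 − 12 + 11 = 1.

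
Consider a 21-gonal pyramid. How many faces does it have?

22

A pyramid on an n-gon base has one n-gon and n triangles: V = 21 + 1 = 22, E = 2·21 = 42, F = 21 + 1 = 22.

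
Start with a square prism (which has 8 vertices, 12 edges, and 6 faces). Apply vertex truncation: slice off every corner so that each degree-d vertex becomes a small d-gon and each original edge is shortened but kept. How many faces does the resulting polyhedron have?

Truncation replaces each original edge-end by a new vertex, so V′ = 2E = 24.
Each original edge survives, and each old vertex of degree d contributes d new edges; summing degrees gives Σd = 2E, so E′ = E + 2E = 3E = 36.
Each original face survives and each original vertex becomes one new face: F′ = F + V = 14.

14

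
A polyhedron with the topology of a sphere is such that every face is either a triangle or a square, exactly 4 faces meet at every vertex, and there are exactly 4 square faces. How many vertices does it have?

10

Let x be the number of triangles; then F = 4 + x.
Edge–face incidences: 2E = 4·4 + 3·x = 16 + 3x.
Every vertex has degree 4, so 4V = 2E.
Euler: V − E + F = 2 ⇒ (2E)/4 − E + (4 + x) = 2.
Multiply by 8: 2·(2E) − 4·(2E) + 8·(4 + x) = 16, i.e. 32 + 8x − 2·(16 + 3x) = 16.
Collecting terms: 2x = 16, so x = 8.
Then 2E = 16 + 3·8 = 40, so E = 20, V = 2E/4 = 10, F = 4 + 8 = 12.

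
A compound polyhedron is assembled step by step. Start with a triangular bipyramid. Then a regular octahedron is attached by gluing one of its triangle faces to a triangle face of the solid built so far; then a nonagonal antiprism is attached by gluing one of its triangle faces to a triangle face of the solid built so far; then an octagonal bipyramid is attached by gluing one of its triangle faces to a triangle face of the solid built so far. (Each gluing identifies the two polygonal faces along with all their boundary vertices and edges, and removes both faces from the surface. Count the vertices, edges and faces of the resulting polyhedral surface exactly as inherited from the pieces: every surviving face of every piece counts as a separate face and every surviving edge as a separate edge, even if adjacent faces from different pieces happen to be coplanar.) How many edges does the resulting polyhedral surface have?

72

A triangular bipyramid: V=5, E=9, F=6.
Attach a regular octahedron (V=6, E=12, F=8) along a 3-gon: merge 3 vertices and 3 edges, delete both glued faces → V=8, E=18, F=12.
Attach a nonagonal antiprism (V=18, E=36, F=20) along a 3-gon: merge 3 vertices and 3 edges, delete both glued faces → V=23, E=51, F=30.
Attach an octagonal bipyramid (V=10, E=24, F=16) along a 3-gon: merge 3 vertices and 3 edges, delete both glued faces → V=30, E=72, F=44.
Check: V − E + F = 30 − 72 + 44 = 2.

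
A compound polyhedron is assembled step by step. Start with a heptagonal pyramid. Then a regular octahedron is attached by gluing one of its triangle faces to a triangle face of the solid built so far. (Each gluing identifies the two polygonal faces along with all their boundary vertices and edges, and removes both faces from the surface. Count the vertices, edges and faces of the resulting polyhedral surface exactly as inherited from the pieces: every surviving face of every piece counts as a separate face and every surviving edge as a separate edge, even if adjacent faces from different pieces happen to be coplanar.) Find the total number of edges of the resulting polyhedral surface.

23

A heptagonal pyramid: V=8, E=14, F=8.
Attach a regular octahedron (V=6, E=12, F=8) along a 3-gon: merge 3 vertices and 3 edges, delete both glued faces → V=11, E=23, F=14.
Check: V − E + F = 11 − 23 + 14 = 2.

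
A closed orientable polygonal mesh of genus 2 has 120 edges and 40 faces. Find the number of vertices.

For a closed orientable surface of genus 2, χ = 2 − 2·2 = -2.
V = -2 + E − F = -2 + 120 − 40 = 78.

78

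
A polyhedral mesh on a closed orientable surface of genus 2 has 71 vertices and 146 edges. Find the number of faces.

For a closed orientable surface of genus 2, χ = 2 − 2·2 = -2.
F = -2 − V + E = -2 − 71 + 146 = 73.

73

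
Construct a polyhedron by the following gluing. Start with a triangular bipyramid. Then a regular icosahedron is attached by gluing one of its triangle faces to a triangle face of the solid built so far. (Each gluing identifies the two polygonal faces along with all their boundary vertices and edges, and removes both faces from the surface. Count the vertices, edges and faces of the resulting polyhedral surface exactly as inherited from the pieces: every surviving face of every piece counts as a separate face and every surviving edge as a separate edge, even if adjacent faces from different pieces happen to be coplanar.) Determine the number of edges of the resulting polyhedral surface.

36

A triangular bipyramid: V=5, E=9, F=6.
Attach a regular icosahedron (V=12, E=30, F=20) along a 3-gon: merge 3 vertices and 3 edges, delete both glued faces → V=14, E=36, F=24.
Check: V − E + F = 14 − 36 + 24 = 2.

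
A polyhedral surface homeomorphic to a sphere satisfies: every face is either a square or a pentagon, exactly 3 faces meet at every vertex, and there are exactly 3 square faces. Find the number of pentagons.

Let x be the number of pentagons; then F = 3 + x.
Edge–face incidences: 2E = 4·3 + 5·x = 12 + 5x.
Every vertex has degree 3, so 3V = 2E.
Euler: V − E + F = 2 ⇒ (2E)/3 − E + (3 + x) = 2.
Multiply by 6: 2·(2E) − 3·(2E) + 6·(3 + x) = 12, i.e. 18 + 6x − (12 + 5x) = 12.
Collecting terms: x + 6 = 12, so x = 6.
Then 2E = 12 + 5·6 = 42, so E = 21, V = 2E/3 = 14, F = 3 + 6 = 9.

6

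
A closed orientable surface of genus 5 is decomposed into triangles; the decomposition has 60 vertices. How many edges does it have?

χ = 2 − 2·5 = -8, and every face is a triangle so 3F = 2E.
V − E + F = -8 with E = 3F/2 gives 60 − (3/2 − 1)·F = -8, so F = 136 and E = 204.

204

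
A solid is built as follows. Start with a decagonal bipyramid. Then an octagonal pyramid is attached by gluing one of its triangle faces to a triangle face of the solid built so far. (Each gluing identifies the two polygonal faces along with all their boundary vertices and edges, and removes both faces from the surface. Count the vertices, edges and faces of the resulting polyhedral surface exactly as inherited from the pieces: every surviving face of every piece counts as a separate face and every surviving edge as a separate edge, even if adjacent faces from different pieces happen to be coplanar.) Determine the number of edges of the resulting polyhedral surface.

A decagonal bipyramid: V=12, E=30, F=20.
Attach an octagonal pyramid (V=9, E=16, F=9) along a 3-gon: merge 3 vertices and 3 edges, delete both glued faces → V=18, E=43, F=27.
Check: V − E + F = 18 − 43 + 27 = 2.

43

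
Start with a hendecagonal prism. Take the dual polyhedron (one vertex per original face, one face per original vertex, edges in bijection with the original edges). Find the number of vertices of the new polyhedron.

13

The base solid has V = 22, E = 33, F = 13.
The dual swaps V and F and preserves E: V′ = F = 13, E′ = E = 33, F′ = V = 22.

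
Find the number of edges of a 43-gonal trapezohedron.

172

The n-trapezohedron (dual of the n-antiprism) has V = 2·43 + 2 = 88, E = 4·43 = 172, F = 2·43 = 86.
Check: V − E + F = 88 − 172 + 86 = 2.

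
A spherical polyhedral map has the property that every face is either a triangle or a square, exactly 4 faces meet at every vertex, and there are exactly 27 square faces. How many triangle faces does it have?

8

Let x be the number of triangles; then F = 27 + x.
Edge–face incidences: 2E = 4·27 + 3·x = 108 + 3x.
Every vertex has degree 4, so 4V = 2E.
Euler: V − E + F = 2 ⇒ (2E)/4 − E + (27 + x) = 2.
Multiply by 8: 2·(2E) − 4·(2E) + 8·(27 + x) = 16, i.e. 216 + 8x − 2·(108 + 3x) = 16.
Collecting terms: 2x = 16, so x = 8.
Then 2E = 108 + 3·8 = 132, so E = 66, V = 2E/4 = 33, F = 27 + 8 = 35.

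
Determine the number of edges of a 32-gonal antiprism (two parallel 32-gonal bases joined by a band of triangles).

128

An antiprism on an n-gon has two n-gon caps and 2n triangles: V = 2·32 = 64, E = 4·32 = 128, F = 2·32 + 2 = 66.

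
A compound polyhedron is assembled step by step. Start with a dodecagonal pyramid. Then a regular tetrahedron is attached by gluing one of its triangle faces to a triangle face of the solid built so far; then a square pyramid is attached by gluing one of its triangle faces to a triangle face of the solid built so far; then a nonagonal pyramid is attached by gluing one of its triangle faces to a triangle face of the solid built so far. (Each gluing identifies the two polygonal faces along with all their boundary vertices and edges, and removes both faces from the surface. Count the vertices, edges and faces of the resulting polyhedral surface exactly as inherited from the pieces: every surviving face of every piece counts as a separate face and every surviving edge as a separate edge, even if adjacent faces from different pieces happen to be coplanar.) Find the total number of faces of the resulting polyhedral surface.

26

A dodecagonal pyramid: V=13, E=24, F=13.
Attach a regular tetrahedron (V=4, E=6, F=4) along a 3-gon: merge 3 vertices and 3 edges, delete both glued faces → V=14, E=27, F=15.
Attach a square pyramid (V=5, E=8, F=5) along a 3-gon: merge 3 vertices and 3 edges, delete both glued faces → V=16, E=32, F=18.
Attach a nonagonal pyramid (V=10, E=18, F=10) along a 3-gon: merge 3 vertices and 3 edges, delete both glued faces → V=23, E=47, F=26.
Check: V − E + F = 23 − 47 + 26 = 2.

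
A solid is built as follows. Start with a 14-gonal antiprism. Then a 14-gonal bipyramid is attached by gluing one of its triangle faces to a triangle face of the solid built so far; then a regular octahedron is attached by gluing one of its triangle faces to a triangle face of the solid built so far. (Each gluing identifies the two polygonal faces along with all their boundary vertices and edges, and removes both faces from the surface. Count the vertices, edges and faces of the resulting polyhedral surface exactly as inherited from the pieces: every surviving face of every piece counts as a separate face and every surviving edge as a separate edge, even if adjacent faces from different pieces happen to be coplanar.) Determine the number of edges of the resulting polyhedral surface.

A 14-gonal antiprism: V=28, E=56, F=30.
Attach a 14-gonal bipyramid (V=16, E=42, F=28) along a 3-gon: merge 3 vertices and 3 edges, delete both glued faces → V=41, E=95, F=56.
Attach a regular octahedron (V=6, E=12, F=8) along a 3-gon: merge 3 vertices and 3 edges, delete both glued faces → V=44, E=104, F=62.
Check: V − E + F = 44 − 104 + 62 = 2.

104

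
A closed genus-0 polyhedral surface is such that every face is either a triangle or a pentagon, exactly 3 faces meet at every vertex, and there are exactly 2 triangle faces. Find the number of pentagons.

Let x be the number of pentagons; then F = 2 + x.
Edge–face incidences: 2E = 3·2 + 5·x = 6 + 5x.
Every vertex has degree 3, so 3V = 2E.
Euler: V − E + F = 2 ⇒ (2E)/3 − E + (2 + x) = 2.
Multiply by 6: 2·(2E) − 3·(2E) + 6·(2 + x) = 12, i.e. 12 + 6x − (6 + 5x) = 12.
Collecting terms: x + 6 = 12, so x = 6.
Then 2E = 6 + 5·6 = 36, so E = 18, V = 2E/3 = 12, F = 2 + 6 = 8.

6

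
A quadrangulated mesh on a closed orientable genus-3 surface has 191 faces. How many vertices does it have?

χ = 2 − 2·3 = -4, and every face is a square so 4F = 2E.
E = 4·191/2 = 382. Then V = -4 + E − F = -4 + 382 − 191 = 187.

187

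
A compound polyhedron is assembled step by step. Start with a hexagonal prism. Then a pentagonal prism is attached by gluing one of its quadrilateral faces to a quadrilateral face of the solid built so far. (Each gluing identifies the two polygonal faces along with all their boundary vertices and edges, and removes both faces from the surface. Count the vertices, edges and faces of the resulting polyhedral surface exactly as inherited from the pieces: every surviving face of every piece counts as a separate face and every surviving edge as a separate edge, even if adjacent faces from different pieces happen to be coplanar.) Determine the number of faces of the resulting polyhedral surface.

A hexagonal prism: V=12, E=18, F=8.
Attach a pentagonal prism (V=10, E=15, F=7) along a 4-gon: merge 4 vertices and 4 edges, delete both glued faces → V=18, E=29, F=13.
Check: V − E + F = 18 − 29 + 13 = 2.

13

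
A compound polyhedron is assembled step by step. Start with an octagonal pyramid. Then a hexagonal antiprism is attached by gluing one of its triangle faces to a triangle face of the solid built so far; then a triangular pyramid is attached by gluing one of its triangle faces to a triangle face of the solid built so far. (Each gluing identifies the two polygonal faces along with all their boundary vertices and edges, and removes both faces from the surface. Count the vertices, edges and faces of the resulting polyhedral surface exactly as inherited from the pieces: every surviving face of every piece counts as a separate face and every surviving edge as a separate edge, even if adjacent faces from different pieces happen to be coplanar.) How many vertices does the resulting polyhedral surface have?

An octagonal pyramid: V=9, E=16, F=9.
Attach a hexagonal antiprism (V=12, E=24, F=14) along a 3-gon: merge 3 vertices and 3 edges, delete both glued faces → V=18, E=37, F=21.
Attach a triangular pyramid (V=4, E=6, F=4) along a 3-gon: merge 3 vertices and 3 edges, delete both glued faces → V=19, E=40, F=23.
Check: V − E + F = 19 − 40 + 23 = 2.

19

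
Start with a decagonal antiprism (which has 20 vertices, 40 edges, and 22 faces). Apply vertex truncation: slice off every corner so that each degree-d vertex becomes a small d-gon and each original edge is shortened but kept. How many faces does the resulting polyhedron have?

42

Truncation replaces each original edge-end by a new vertex, so V′ = 2E = 80.
Each original edge survives, and each old vertex of degree d contributes d new edges; summing degrees gives Σd = 2E, so E′ = E + 2E = 3E = 120.
Each original face survives and each original vertex becomes one new face: F′ = F + V = 42.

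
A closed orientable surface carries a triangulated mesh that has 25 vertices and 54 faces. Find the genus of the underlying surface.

2

Every face is a triangle, so 2E = 3·54 = 162, giving E = 81.
χ = V − E + F = 25 − 81 + 54 = -2.
For a closed orientable surface χ = 2 − 2g, so g = (2 − (-2))/2 = 2.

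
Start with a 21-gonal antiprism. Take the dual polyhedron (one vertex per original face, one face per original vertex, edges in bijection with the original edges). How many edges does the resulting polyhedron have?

The base solid has V = 42, E = 84, F = 44.
The dual swaps V and F and preserves E: V′ = F = 44, E′ = E = 84, F′ = V = 42.

84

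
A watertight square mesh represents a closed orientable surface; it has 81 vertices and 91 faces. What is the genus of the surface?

Every face is a square, so 2E = 4·91 = 364, giving E = 182.
χ = V − E + F = 81 − 182 + 91 = -10.
For a closed orientable surface χ = 2 − 2g, so g = (2 − (-10))/2 = 6.

6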